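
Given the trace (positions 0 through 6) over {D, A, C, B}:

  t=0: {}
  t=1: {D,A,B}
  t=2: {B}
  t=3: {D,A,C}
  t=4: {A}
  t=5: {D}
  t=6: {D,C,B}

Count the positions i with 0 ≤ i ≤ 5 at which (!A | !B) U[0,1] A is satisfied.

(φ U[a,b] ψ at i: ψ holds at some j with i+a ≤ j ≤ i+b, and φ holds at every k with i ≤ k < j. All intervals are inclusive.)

Evaluate at each i in [0,5]:
  i=0: ✓ (rhs at j=1; lhs holds on [0,0])
  i=1: ✓ (rhs at j=1)
  i=2: ✓ (rhs at j=3; lhs holds on [2,2])
  i=3: ✓ (rhs at j=3)
  i=4: ✓ (rhs at j=4)
  i=5: ✗ (no rhs in [5,6])
Positions where it holds: {0, 1, 2, 3, 4} → 5.

5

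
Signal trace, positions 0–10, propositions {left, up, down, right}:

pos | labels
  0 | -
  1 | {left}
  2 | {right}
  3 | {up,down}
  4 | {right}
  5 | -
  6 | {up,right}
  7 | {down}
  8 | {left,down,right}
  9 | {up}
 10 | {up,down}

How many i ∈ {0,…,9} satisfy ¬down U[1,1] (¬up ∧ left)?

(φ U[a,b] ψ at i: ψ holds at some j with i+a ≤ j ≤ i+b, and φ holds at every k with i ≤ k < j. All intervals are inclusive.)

1

Evaluate at each i in [0,9]:
  i=0: ✓ (rhs at j=1; lhs holds on [0,0])
  i=1: ✗ (no rhs in [2,2])
  i=2: ✗ (no rhs in [3,3])
  i=3: ✗ (no rhs in [4,4])
  i=4: ✗ (no rhs in [5,5])
  i=5: ✗ (no rhs in [6,6])
  i=6: ✗ (no rhs in [7,7])
  i=7: ✗ (lhs fails at k=7 before rhs at j=8)
  i=8: ✗ (no rhs in [9,9])
  i=9: ✗ (no rhs in [10,10])
Positions where it holds: {0} → 1.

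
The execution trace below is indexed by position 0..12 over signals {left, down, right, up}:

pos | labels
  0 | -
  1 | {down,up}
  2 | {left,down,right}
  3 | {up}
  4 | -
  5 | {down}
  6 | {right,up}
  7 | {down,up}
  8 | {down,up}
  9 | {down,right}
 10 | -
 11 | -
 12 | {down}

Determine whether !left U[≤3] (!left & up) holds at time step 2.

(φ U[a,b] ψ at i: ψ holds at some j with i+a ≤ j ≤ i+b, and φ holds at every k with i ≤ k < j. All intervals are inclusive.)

Need some j in [2,5] with (!left & up), and !left at every k in [2,j-1].
  j=2: (!left & up) false.
  j=3: (!left & up) holds, but !left fails at k=2 → not this j.
  j=4: (!left & up) false.
  j=5: (!left & up) false.
No j in the window works → until fails.

False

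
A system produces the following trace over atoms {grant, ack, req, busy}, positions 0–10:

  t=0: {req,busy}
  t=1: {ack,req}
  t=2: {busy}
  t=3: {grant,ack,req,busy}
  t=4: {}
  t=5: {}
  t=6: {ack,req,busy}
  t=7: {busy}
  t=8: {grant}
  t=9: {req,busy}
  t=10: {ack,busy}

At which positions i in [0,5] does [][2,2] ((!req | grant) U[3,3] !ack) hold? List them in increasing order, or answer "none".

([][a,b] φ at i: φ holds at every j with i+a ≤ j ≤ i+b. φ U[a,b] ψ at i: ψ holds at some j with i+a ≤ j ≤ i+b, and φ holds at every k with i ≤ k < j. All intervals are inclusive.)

Evaluate at each i in [0,5]:
  i=0: ✓ (all of [2,2])
  i=1: ✗ (fails at j=3)
  i=2: ✗ (fails at j=4)
  i=3: ✗ (fails at j=5)
  i=4: ✗ (fails at j=6)
  i=5: ✗ (fails at j=7)

0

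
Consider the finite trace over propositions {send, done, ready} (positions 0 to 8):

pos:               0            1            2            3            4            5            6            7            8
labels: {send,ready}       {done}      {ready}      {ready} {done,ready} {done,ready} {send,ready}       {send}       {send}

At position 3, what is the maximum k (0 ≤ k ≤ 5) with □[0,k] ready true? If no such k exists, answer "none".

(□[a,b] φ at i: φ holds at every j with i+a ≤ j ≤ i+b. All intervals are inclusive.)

ready must hold from j=3 onward; find where it first fails.
  j=3: holds
  j=4: holds
  j=5: holds
  j=6: holds
  j=7: fails
Holds on [3,6], so largest k = 3.

3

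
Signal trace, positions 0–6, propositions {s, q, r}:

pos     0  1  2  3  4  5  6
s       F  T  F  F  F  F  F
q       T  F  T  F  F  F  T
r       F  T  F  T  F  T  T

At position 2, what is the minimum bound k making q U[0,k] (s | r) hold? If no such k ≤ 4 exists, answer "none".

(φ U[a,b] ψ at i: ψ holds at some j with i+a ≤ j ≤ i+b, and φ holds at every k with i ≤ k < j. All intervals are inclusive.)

Need earliest j ≥ 2 with (s | r), and q at every k in [2,j-1].
  j=2: rhs fails.
  j=3: rhs holds; lhs holds on [2,2]. k = 1.

1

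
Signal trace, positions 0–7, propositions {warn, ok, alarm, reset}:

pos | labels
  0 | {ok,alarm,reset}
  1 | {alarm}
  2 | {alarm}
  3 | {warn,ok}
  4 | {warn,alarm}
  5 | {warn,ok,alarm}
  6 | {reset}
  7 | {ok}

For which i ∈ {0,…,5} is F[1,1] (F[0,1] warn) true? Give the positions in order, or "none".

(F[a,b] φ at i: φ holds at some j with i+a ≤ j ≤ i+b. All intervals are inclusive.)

Evaluate at each i in [0,5]:
  i=0: ✗ (none in [1,1])
  i=1: ✓ (witness j=2)
  i=2: ✓ (witness j=3)
  i=3: ✓ (witness j=4)
  i=4: ✓ (witness j=5)
  i=5: ✗ (none in [6,6])

1, 2, 3, 4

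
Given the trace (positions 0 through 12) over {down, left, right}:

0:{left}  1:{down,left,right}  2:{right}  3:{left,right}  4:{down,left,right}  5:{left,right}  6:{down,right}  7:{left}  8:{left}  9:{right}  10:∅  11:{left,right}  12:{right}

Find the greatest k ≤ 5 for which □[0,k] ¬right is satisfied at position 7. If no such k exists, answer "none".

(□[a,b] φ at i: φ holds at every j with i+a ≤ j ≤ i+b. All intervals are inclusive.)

1

¬right must hold from j=7 onward; find where it first fails.
  j=7: holds
  j=8: holds
  j=9: fails
Holds on [7,8], so largest k = 1.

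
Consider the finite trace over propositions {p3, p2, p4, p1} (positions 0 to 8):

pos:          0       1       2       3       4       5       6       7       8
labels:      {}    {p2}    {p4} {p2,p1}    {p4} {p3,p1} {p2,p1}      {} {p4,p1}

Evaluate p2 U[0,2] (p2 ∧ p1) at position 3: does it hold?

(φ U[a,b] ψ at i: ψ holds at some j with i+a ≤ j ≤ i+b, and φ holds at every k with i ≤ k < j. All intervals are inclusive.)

Need some j in [3,5] with (p2 ∧ p1), and p2 at every k in [3,j-1].
  j=3: (p2 ∧ p1) holds; no prefix to check → satisfied.

Holds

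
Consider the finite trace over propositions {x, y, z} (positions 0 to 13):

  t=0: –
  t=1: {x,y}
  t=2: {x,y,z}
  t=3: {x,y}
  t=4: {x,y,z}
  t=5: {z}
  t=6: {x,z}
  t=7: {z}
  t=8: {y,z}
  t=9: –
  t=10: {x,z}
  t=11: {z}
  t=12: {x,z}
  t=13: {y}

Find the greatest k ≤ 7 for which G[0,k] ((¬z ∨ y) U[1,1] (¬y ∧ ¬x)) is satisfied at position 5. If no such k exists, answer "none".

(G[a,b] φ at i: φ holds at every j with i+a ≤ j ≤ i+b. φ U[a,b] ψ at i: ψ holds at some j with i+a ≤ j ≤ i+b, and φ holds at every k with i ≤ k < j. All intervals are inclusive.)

none

((¬z ∨ y) U[1,1] (¬y ∧ ¬x)) must hold from j=5 onward; find where it first fails.
  j=5: fails → no k works.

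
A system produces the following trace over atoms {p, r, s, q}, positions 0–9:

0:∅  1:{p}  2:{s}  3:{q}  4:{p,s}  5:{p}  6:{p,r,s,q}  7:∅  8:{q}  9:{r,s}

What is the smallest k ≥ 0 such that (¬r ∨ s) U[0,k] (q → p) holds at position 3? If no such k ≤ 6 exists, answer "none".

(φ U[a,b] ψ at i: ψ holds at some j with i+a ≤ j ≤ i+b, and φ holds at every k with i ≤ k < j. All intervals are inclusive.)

Need earliest j ≥ 3 with (q → p), and (¬r ∨ s) at every k in [3,j-1].
  j=3: rhs fails.
  j=4: rhs holds; lhs holds on [3,3]. k = 1.

1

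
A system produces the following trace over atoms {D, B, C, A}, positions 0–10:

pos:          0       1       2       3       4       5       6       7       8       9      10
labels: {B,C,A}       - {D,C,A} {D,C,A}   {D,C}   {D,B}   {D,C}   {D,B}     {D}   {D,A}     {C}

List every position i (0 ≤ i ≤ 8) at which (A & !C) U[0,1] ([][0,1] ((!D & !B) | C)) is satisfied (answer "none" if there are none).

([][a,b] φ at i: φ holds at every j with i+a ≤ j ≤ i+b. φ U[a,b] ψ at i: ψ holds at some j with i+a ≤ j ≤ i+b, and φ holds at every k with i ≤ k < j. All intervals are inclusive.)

Evaluate at each i in [0,8]:
  i=0: ✓ (rhs at j=0)
  i=1: ✓ (rhs at j=1)
  i=2: ✓ (rhs at j=2)
  i=3: ✓ (rhs at j=3)
  i=4: ✗ (no rhs in [4,5])
  i=5: ✗ (no rhs in [5,6])
  i=6: ✗ (no rhs in [6,7])
  i=7: ✗ (no rhs in [7,8])
  i=8: ✗ (no rhs in [8,9])

0, 1, 2, 3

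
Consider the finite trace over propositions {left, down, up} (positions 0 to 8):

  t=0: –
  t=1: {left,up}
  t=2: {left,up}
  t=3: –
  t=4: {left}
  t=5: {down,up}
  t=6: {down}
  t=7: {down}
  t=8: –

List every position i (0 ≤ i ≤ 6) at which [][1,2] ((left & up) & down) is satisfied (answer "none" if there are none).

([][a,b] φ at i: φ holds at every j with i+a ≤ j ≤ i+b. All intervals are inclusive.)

Evaluate at each i in [0,6]:
  i=0: ✗ (fails at j=1)
  i=1: ✗ (fails at j=2)
  i=2: ✗ (fails at j=3)
  i=3: ✗ (fails at j=4)
  i=4: ✗ (fails at j=5)
  i=5: ✗ (fails at j=6)
  i=6: ✗ (fails at j=7)

none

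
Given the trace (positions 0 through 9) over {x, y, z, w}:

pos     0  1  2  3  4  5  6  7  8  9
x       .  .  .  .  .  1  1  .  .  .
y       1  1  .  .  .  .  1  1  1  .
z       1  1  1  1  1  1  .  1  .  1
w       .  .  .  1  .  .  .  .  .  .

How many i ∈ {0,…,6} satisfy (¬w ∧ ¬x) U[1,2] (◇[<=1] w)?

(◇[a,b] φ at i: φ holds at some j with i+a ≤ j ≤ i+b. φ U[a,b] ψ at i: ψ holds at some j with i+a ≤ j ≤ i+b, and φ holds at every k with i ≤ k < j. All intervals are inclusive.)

Evaluate at each i in [0,6]:
  i=0: ✓ (rhs at j=2; lhs holds on [0,1])
  i=1: ✓ (rhs at j=2; lhs holds on [1,1])
  i=2: ✓ (rhs at j=3; lhs holds on [2,2])
  i=3: ✗ (no rhs in [4,5])
  i=4: ✗ (no rhs in [5,6])
  i=5: ✗ (no rhs in [6,7])
  i=6: ✗ (no rhs in [7,8])
Positions where it holds: {0, 1, 2} → 3.

3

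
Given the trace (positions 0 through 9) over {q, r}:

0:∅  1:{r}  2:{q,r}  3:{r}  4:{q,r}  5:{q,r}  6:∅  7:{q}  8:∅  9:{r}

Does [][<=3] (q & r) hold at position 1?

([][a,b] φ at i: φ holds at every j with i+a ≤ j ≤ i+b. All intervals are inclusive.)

No

Check (q & r) at every j in [1,4]:
  j=1: false
  j=2: true
  j=3: false
  j=4: true
Fails at j=1 → formula fails.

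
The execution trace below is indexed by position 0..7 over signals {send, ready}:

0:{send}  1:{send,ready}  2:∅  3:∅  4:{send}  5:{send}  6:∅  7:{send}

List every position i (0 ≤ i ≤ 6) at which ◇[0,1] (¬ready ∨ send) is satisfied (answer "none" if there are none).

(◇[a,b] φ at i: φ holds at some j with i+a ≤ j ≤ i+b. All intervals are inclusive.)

0, 1, 2, 3, 4, 5, 6

Evaluate at each i in [0,6]:
  i=0: ✓ (witness j=0)
  i=1: ✓ (witness j=1)
  i=2: ✓ (witness j=2)
  i=3: ✓ (witness j=3)
  i=4: ✓ (witness j=4)
  i=5: ✓ (witness j=5)
  i=6: ✓ (witness j=6)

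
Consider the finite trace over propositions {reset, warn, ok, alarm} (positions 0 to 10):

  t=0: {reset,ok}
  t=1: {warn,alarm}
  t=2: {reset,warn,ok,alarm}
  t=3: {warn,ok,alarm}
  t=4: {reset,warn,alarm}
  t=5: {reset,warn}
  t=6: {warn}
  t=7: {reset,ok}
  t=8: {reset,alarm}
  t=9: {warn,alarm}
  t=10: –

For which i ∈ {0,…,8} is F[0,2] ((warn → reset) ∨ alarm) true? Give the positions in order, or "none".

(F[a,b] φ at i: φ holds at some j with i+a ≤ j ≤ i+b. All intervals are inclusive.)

Evaluate at each i in [0,8]:
  i=0: ✓ (witness j=0)
  i=1: ✓ (witness j=1)
  i=2: ✓ (witness j=2)
  i=3: ✓ (witness j=3)
  i=4: ✓ (witness j=4)
  i=5: ✓ (witness j=5)
  i=6: ✓ (witness j=7)
  i=7: ✓ (witness j=7)
  i=8: ✓ (witness j=8)

0, 1, 2, 3, 4, 5, 6, 7, 8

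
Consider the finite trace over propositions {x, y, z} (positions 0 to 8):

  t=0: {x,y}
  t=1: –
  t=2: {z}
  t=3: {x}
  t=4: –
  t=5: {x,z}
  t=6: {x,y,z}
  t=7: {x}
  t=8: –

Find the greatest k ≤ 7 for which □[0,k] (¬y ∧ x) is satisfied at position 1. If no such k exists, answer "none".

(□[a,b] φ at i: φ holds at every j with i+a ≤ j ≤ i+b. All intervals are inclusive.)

none

(¬y ∧ x) must hold from j=1 onward; find where it first fails.
  j=1: fails → no k works.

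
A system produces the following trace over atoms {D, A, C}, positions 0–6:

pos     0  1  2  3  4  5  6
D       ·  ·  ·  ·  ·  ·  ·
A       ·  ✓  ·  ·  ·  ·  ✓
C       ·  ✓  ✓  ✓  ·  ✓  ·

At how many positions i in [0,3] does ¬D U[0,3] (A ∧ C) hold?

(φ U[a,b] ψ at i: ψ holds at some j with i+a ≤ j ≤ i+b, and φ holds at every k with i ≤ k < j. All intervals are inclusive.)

2

Evaluate at each i in [0,3]:
  i=0: ✓ (rhs at j=1; lhs holds on [0,0])
  i=1: ✓ (rhs at j=1)
  i=2: ✗ (no rhs in [2,5])
  i=3: ✗ (no rhs in [3,6])
Positions where it holds: {0, 1} → 2.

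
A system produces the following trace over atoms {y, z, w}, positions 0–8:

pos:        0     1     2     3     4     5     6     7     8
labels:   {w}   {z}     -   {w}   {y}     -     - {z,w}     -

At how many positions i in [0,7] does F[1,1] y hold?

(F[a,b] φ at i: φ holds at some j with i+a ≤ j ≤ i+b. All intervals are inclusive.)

Evaluate at each i in [0,7]:
  i=0: ✗ (none in [1,1])
  i=1: ✗ (none in [2,2])
  i=2: ✗ (none in [3,3])
  i=3: ✓ (witness j=4)
  i=4: ✗ (none in [5,5])
  i=5: ✗ (none in [6,6])
  i=6: ✗ (none in [7,7])
  i=7: ✗ (none in [8,8])
Positions where it holds: {3} → 1.

1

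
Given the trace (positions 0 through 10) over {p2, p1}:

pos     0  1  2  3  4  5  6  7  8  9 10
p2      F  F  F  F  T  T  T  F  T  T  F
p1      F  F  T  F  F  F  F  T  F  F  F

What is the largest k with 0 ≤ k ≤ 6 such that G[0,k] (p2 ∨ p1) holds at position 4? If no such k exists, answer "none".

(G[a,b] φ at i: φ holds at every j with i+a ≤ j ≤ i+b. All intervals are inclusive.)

5

(p2 ∨ p1) must hold from j=4 onward; find where it first fails.
  j=4: holds
  j=5: holds
  j=6: holds
  j=7: holds
  j=8: holds
  j=9: holds
  j=10: fails
Holds on [4,9], so largest k = 5.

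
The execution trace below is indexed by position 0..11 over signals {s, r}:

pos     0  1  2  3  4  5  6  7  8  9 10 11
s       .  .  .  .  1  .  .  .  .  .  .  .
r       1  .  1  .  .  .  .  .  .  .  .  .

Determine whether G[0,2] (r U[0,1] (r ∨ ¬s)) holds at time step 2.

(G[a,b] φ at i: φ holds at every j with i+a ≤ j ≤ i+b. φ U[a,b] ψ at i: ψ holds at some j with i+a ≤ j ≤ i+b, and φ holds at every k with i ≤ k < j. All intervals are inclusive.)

Check (r U[0,1] (r ∨ ¬s)) at every j in [2,4]:
  j=2: holds
  j=3: holds
  j=4: fails
Fails at j=4 → formula fails.

Does not hold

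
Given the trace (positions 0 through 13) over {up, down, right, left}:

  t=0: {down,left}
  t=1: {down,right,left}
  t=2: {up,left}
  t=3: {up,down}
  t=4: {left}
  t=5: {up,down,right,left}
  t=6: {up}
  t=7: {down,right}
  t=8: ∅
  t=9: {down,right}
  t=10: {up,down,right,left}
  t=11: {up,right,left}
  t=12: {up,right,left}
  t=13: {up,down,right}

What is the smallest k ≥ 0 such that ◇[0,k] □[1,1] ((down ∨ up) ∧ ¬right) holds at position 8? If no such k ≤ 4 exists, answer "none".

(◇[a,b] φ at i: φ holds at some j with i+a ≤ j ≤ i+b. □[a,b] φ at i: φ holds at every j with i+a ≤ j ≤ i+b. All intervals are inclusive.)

Scan j = 8,9,… for □[1,1] ((down ∨ up) ∧ ¬right):
  j=8: fails
  j=9: fails
  j=10: fails
  j=11: fails
  j=12: fails
No j in [8,12] satisfies it → none.

none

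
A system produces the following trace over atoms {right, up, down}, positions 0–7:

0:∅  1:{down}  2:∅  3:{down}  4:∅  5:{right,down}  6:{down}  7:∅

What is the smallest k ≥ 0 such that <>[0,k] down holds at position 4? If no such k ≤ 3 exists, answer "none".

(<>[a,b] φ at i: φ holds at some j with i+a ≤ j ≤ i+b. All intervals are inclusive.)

1

Scan j = 4,5,… for down:
  j=4: fails
  j=5: holds
First hit at j=5, so smallest k = 5-4 = 1.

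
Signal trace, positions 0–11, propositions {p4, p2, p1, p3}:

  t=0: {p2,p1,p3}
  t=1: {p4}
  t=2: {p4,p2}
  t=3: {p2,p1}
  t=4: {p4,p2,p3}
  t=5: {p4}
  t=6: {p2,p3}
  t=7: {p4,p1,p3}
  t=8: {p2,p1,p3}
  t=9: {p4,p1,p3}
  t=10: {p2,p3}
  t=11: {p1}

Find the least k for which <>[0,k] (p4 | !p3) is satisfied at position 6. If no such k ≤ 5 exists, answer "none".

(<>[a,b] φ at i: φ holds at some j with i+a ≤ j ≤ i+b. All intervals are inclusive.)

1

Scan j = 6,7,… for (p4 | !p3):
  j=6: fails
  j=7: holds
First hit at j=7, so smallest k = 7-6 = 1.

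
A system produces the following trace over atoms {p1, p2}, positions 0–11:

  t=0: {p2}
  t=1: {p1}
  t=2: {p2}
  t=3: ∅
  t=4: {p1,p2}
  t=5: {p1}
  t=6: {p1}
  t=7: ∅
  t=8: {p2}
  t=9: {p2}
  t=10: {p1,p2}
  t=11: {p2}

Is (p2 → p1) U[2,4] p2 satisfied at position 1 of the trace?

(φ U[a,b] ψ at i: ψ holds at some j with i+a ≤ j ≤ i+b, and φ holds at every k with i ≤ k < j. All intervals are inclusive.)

No

Need some j in [3,5] with p2, and (p2 → p1) at every k in [1,j-1].
  j=3: p2 false.
  j=4: p2 holds, but (p2 → p1) fails at k=2 → not this j.
  j=5: p2 false.
No j in the window works → until fails.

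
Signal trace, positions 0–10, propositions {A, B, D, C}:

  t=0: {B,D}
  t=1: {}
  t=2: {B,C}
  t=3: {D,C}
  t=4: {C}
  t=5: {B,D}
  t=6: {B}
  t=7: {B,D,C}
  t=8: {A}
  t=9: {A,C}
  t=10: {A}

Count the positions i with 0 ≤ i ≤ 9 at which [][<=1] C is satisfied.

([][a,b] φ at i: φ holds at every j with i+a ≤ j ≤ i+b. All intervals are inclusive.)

2

Evaluate at each i in [0,9]:
  i=0: ✗ (fails at j=0)
  i=1: ✗ (fails at j=1)
  i=2: ✓ (all of [2,3])
  i=3: ✓ (all of [3,4])
  i=4: ✗ (fails at j=5)
  i=5: ✗ (fails at j=5)
  i=6: ✗ (fails at j=6)
  i=7: ✗ (fails at j=8)
  i=8: ✗ (fails at j=8)
  i=9: ✗ (fails at j=10)
Positions where it holds: {2, 3} → 2.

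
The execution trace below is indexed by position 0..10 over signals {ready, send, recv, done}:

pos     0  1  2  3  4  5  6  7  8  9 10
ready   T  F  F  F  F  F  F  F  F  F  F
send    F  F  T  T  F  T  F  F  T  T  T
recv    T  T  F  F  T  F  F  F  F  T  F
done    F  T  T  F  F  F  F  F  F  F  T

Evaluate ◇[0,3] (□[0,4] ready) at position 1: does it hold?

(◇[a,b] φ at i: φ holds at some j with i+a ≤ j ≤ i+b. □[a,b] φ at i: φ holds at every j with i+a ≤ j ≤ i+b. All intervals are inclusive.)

False

Check □[0,4] ready at each j in [1,4]:
  j=1: fails at 1
  j=2: fails at 2
  j=3: fails at 3
  j=4: fails at 4
No position in the window satisfies it → formula fails.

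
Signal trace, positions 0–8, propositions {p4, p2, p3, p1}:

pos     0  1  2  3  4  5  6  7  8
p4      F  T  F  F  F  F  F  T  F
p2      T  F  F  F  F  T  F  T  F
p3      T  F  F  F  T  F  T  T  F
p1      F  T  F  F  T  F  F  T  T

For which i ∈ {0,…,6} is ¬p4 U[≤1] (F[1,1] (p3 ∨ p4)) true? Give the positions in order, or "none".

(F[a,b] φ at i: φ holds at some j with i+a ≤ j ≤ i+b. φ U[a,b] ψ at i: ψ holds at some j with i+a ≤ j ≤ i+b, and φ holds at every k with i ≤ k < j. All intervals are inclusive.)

Evaluate at each i in [0,6]:
  i=0: ✓ (rhs at j=0)
  i=1: ✗ (no rhs in [1,2])
  i=2: ✓ (rhs at j=3; lhs holds on [2,2])
  i=3: ✓ (rhs at j=3)
  i=4: ✓ (rhs at j=5; lhs holds on [4,4])
  i=5: ✓ (rhs at j=5)
  i=6: ✓ (rhs at j=6)

0, 2, 3, 4, 5, 6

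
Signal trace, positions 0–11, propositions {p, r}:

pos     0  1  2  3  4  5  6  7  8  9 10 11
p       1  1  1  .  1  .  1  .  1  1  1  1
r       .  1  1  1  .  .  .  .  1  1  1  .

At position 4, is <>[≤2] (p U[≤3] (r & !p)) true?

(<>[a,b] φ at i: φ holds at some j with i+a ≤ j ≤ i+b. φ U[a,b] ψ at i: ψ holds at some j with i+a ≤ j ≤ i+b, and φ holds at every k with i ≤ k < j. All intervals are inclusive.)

Check (p U[≤3] (r & !p)) at each j in [4,6]:
  j=4: fails
  j=5: fails
  j=6: fails
No position in the window satisfies it → formula fails.

False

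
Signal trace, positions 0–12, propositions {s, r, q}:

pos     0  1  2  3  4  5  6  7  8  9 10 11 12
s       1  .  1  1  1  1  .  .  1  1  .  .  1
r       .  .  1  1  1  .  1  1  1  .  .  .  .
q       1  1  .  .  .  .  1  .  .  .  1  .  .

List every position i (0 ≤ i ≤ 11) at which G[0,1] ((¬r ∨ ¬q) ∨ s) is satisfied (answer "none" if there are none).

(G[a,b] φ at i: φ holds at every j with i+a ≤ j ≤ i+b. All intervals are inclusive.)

Evaluate at each i in [0,11]:
  i=0: ✓ (all of [0,1])
  i=1: ✓ (all of [1,2])
  i=2: ✓ (all of [2,3])
  i=3: ✓ (all of [3,4])
  i=4: ✓ (all of [4,5])
  i=5: ✗ (fails at j=6)
  i=6: ✗ (fails at j=6)
  i=7: ✓ (all of [7,8])
  i=8: ✓ (all of [8,9])
  i=9: ✓ (all of [9,10])
  i=10: ✓ (all of [10,11])
  i=11: ✓ (all of [11,12])

0, 1, 2, 3, 4, 7, 8, 9, 10, 11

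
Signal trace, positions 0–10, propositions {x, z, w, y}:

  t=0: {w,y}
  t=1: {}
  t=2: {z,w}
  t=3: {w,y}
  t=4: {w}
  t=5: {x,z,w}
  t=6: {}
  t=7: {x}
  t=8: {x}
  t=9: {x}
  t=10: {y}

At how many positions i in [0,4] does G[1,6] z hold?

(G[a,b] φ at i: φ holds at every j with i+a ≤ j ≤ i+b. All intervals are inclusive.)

Evaluate at each i in [0,4]:
  i=0: ✗ (fails at j=1)
  i=1: ✗ (fails at j=3)
  i=2: ✗ (fails at j=3)
  i=3: ✗ (fails at j=4)
  i=4: ✗ (fails at j=6)
Positions where it holds: {} → 0.

0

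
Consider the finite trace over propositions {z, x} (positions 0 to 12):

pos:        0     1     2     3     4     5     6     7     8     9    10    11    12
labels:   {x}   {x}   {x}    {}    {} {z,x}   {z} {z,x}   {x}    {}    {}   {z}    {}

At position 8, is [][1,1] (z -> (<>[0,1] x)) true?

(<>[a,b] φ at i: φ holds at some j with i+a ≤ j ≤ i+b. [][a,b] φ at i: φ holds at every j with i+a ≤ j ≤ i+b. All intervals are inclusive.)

True

Check (z -> (<>[0,1] x)) at every j in [9,9]:
  j=9: antecedent false → ✓
All positions satisfy it → formula holds.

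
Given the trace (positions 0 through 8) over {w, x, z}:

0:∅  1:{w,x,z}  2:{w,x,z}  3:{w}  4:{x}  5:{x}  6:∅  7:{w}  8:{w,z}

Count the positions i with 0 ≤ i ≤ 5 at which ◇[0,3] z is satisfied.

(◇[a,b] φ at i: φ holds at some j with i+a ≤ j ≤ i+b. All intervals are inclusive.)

Evaluate at each i in [0,5]:
  i=0: ✓ (witness j=1)
  i=1: ✓ (witness j=1)
  i=2: ✓ (witness j=2)
  i=3: ✗ (none in [3,6])
  i=4: ✗ (none in [4,7])
  i=5: ✓ (witness j=8)
Positions where it holds: {0, 1, 2, 5} → 4.

4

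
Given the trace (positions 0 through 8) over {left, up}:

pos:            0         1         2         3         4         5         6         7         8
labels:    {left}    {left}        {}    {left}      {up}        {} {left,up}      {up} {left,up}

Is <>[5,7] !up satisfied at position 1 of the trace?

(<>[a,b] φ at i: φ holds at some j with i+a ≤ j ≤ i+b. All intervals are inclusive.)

Does not hold

Check !up at each j in [6,8]:
  j=6: false
  j=7: false
  j=8: false
No position in the window satisfies it → formula fails.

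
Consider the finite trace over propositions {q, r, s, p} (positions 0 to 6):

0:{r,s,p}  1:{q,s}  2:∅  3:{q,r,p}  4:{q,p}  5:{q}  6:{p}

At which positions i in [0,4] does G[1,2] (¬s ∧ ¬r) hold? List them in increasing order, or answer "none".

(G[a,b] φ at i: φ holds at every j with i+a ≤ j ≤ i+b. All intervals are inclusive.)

3, 4

Evaluate at each i in [0,4]:
  i=0: ✗ (fails at j=1)
  i=1: ✗ (fails at j=3)
  i=2: ✗ (fails at j=3)
  i=3: ✓ (all of [4,5])
  i=4: ✓ (all of [5,6])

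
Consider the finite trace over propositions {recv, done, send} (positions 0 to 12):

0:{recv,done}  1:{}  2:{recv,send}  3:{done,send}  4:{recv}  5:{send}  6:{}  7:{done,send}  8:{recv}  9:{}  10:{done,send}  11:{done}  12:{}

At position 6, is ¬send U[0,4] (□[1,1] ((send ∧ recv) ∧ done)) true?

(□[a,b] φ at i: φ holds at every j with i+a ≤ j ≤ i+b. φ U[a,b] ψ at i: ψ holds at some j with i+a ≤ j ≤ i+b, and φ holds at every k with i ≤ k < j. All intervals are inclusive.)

False

Need some j in [6,10] with □[1,1] ((send ∧ recv) ∧ done), and ¬send at every k in [6,j-1].
  j=6: □[1,1] ((send ∧ recv) ∧ done) — fails at 7.
  j=7: □[1,1] ((send ∧ recv) ∧ done) — fails at 8.
  j=8: □[1,1] ((send ∧ recv) ∧ done) — fails at 9.
  j=9: □[1,1] ((send ∧ recv) ∧ done) — fails at 10.
  j=10: □[1,1] ((send ∧ recv) ∧ done) — fails at 11.
No j in the window works → until fails.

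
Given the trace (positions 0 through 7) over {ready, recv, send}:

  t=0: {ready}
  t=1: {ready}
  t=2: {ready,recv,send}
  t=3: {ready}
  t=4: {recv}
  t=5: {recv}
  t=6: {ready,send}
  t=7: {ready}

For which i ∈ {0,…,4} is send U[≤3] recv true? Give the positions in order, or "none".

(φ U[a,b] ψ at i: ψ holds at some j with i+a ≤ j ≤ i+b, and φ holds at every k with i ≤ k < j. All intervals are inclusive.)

Evaluate at each i in [0,4]:
  i=0: ✗ (lhs fails at k=0 before rhs at j=2)
  i=1: ✗ (lhs fails at k=1 before rhs at j=2)
  i=2: ✓ (rhs at j=2)
  i=3: ✗ (lhs fails at k=3 before rhs at j=4)
  i=4: ✓ (rhs at j=4)

2, 4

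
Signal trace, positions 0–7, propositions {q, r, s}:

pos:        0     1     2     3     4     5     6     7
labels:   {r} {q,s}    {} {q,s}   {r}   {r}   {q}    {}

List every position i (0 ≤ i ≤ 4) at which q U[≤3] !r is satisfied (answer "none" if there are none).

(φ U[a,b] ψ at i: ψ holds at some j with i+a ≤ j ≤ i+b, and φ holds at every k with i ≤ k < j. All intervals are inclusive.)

1, 2, 3

Evaluate at each i in [0,4]:
  i=0: ✗ (lhs fails at k=0 before rhs at j=1)
  i=1: ✓ (rhs at j=1)
  i=2: ✓ (rhs at j=2)
  i=3: ✓ (rhs at j=3)
  i=4: ✗ (lhs fails at k=4 before rhs at j=6)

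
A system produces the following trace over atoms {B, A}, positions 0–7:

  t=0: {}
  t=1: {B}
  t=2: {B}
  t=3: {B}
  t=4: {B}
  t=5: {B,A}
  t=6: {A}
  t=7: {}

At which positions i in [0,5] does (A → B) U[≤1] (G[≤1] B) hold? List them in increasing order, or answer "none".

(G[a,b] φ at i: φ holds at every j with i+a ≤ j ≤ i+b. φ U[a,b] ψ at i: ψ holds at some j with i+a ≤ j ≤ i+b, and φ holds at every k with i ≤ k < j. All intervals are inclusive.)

Evaluate at each i in [0,5]:
  i=0: ✓ (rhs at j=1; lhs holds on [0,0])
  i=1: ✓ (rhs at j=1)
  i=2: ✓ (rhs at j=2)
  i=3: ✓ (rhs at j=3)
  i=4: ✓ (rhs at j=4)
  i=5: ✗ (no rhs in [5,6])

0, 1, 2, 3, 4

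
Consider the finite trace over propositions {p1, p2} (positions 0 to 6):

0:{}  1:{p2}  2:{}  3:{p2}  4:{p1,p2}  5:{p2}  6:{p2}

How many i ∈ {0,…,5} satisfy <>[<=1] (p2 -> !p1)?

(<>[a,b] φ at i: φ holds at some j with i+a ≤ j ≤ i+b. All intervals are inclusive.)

Evaluate at each i in [0,5]:
  i=0: ✓ (witness j=0)
  i=1: ✓ (witness j=1)
  i=2: ✓ (witness j=2)
  i=3: ✓ (witness j=3)
  i=4: ✓ (witness j=5)
  i=5: ✓ (witness j=5)
Positions where it holds: {0, 1, 2, 3, 4, 5} → 6.

6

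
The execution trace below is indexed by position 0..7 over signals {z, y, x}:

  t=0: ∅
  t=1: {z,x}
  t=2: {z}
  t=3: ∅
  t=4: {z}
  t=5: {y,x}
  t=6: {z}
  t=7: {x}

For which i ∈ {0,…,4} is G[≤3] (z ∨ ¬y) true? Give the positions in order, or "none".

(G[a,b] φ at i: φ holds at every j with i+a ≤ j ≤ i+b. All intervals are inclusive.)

0, 1

Evaluate at each i in [0,4]:
  i=0: ✓ (all of [0,3])
  i=1: ✓ (all of [1,4])
  i=2: ✗ (fails at j=5)
  i=3: ✗ (fails at j=5)
  i=4: ✗ (fails at j=5)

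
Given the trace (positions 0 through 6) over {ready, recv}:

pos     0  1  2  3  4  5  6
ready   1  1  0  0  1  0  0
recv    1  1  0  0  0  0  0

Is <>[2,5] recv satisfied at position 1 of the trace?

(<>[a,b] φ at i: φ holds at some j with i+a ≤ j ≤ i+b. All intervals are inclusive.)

Check recv at each j in [3,6]:
  j=3: false
  j=4: false
  j=5: false
  j=6: false
No position in the window satisfies it → formula fails.

No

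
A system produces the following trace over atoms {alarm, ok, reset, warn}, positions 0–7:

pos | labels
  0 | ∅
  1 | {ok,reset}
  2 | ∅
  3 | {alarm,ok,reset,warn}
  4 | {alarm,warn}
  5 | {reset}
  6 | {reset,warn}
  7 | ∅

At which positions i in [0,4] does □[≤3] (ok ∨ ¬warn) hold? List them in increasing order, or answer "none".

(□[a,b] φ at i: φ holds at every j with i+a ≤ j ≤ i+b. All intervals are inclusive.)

Evaluate at each i in [0,4]:
  i=0: ✓ (all of [0,3])
  i=1: ✗ (fails at j=4)
  i=2: ✗ (fails at j=4)
  i=3: ✗ (fails at j=4)
  i=4: ✗ (fails at j=4)

0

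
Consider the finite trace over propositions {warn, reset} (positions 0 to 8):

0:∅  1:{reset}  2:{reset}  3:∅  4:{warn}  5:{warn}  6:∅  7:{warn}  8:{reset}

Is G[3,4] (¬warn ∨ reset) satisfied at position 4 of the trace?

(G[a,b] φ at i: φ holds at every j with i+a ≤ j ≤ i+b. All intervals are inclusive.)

Does not hold

Check (¬warn ∨ reset) at every j in [7,8]:
  j=7: false
  j=8: true
Fails at j=7 → formula fails.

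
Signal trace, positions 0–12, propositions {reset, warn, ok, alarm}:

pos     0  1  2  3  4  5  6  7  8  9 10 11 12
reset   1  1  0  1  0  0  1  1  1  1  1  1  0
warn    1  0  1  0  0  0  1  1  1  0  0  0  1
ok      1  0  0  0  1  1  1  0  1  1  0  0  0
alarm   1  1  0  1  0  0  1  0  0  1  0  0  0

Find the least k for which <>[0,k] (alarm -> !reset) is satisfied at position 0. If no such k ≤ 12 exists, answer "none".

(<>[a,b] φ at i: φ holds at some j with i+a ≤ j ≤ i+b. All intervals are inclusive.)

2

Scan j = 0,1,… for (alarm -> !reset):
  j=0: fails
  j=1: fails
  j=2: holds
First hit at j=2, so smallest k = 2-0 = 2.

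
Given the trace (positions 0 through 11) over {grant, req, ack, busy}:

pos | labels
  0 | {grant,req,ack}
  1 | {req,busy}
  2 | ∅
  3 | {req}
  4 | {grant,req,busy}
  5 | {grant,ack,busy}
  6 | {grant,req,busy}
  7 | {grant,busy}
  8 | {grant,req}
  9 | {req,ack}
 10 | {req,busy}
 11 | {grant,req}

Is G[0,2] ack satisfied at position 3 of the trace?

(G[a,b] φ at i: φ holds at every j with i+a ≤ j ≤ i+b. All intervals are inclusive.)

Check ack at every j in [3,5]:
  j=3: false
  j=4: false
  j=5: true
Fails at j=3 → formula fails.

No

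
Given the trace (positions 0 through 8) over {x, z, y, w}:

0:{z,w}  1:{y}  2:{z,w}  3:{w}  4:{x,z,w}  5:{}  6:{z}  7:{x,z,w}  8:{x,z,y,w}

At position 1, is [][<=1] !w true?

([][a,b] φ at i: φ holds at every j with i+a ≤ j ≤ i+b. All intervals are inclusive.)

Check !w at every j in [1,2]:
  j=1: true
  j=2: false
Fails at j=2 → formula fails.

False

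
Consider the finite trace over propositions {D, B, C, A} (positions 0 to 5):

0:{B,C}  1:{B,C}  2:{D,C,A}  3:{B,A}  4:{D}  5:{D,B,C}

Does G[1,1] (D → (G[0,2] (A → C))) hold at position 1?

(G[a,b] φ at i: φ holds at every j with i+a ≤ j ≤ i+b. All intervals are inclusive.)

Does not hold

Check (D → (G[0,2] (A → C))) at every j in [2,2]:
  j=2: antecedent true; consequent fails at 3 → ✗
Fails at j=2 → formula fails.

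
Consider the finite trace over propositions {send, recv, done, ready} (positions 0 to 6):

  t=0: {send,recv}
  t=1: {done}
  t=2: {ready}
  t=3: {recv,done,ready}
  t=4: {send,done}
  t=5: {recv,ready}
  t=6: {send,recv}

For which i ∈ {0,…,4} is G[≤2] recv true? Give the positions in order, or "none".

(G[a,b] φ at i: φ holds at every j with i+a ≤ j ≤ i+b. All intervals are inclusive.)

none

Evaluate at each i in [0,4]:
  i=0: ✗ (fails at j=1)
  i=1: ✗ (fails at j=1)
  i=2: ✗ (fails at j=2)
  i=3: ✗ (fails at j=4)
  i=4: ✗ (fails at j=4)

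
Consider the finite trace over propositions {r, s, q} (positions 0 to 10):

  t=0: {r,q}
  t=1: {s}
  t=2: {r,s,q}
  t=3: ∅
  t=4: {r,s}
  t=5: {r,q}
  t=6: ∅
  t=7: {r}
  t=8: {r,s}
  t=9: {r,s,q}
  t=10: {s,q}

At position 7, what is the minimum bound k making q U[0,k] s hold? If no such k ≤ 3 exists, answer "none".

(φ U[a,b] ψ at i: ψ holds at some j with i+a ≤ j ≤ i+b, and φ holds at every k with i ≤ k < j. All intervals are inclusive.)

Need earliest j ≥ 7 with s, and q at every k in [7,j-1].
  j=7: rhs fails.
  j=8: rhs holds but lhs fails at k=7.
  j=9: rhs holds but lhs fails at k=7.
  j=10: rhs holds but lhs fails at k=7.
No witness within the range → none.

none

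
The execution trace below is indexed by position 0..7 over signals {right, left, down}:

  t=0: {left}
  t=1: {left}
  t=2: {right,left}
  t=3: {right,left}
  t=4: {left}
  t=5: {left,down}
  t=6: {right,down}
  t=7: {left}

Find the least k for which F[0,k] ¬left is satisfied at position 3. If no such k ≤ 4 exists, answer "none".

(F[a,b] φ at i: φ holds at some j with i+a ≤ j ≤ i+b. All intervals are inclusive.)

Scan j = 3,4,… for ¬left:
  j=3: fails
  j=4: fails
  j=5: fails
  j=6: holds
First hit at j=6, so smallest k = 6-3 = 3.

3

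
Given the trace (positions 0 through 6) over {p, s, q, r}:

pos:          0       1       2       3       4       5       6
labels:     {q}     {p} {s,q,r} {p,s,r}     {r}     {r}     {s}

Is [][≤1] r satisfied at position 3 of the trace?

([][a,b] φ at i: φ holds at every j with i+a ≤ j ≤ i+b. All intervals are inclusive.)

True

Check r at every j in [3,4]:
  j=3: true
  j=4: true
All positions satisfy it → formula holds.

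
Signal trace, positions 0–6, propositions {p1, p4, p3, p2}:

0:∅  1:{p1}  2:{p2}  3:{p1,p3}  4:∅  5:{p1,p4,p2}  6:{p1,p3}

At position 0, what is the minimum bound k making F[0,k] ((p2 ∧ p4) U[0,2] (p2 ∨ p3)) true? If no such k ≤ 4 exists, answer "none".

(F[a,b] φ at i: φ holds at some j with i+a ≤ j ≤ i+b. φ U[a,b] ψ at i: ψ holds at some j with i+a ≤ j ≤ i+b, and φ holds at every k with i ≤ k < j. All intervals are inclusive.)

Scan j = 0,1,… for ((p2 ∧ p4) U[0,2] (p2 ∨ p3)):
  j=0: fails
  j=1: fails
  j=2: holds
First hit at j=2, so smallest k = 2-0 = 2.

2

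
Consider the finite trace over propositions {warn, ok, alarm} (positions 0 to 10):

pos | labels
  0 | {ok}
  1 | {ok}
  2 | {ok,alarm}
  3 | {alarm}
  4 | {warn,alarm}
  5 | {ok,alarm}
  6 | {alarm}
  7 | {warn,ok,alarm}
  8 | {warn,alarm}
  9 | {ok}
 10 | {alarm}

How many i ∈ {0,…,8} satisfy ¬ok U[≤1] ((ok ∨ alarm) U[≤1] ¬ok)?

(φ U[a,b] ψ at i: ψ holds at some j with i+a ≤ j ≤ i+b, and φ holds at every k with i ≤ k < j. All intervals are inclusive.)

Evaluate at each i in [0,8]:
  i=0: ✗ (no rhs in [0,1])
  i=1: ✗ (lhs fails at k=1 before rhs at j=2)
  i=2: ✓ (rhs at j=2)
  i=3: ✓ (rhs at j=3)
  i=4: ✓ (rhs at j=4)
  i=5: ✓ (rhs at j=5)
  i=6: ✓ (rhs at j=6)
  i=7: ✓ (rhs at j=7)
  i=8: ✓ (rhs at j=8)
Positions where it holds: {2, 3, 4, 5, 6, 7, 8} → 7.

7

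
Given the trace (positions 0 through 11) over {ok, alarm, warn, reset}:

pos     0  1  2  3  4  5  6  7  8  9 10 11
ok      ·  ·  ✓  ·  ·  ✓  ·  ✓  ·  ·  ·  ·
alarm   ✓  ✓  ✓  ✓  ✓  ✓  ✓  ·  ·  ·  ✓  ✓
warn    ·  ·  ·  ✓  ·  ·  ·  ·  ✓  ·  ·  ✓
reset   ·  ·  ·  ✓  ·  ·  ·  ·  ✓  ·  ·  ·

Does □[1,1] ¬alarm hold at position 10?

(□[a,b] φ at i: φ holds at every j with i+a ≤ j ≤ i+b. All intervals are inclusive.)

Check ¬alarm at every j in [11,11]:
  j=11: false
Fails at j=11 → formula fails.

No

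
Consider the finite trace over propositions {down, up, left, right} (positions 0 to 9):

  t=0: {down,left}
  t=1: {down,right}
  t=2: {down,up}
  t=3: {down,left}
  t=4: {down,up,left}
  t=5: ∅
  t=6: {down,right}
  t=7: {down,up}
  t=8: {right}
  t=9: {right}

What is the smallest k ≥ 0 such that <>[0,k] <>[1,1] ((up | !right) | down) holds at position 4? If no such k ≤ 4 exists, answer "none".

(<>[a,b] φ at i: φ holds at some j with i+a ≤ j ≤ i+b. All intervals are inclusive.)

0

Scan j = 4,5,… for <>[1,1] ((up | !right) | down):
  j=4: holds
First hit at j=4, so smallest k = 4-4 = 0.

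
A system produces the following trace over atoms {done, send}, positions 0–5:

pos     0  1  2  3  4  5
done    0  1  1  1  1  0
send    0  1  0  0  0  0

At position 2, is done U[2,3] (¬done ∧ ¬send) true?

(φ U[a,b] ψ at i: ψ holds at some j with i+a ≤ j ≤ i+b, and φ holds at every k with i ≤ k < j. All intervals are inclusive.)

Yes

Need some j in [4,5] with (¬done ∧ ¬send), and done at every k in [2,j-1].
  j=4: (¬done ∧ ¬send) false.
  j=5: (¬done ∧ ¬send) holds; done holds at every k in [2,4] → satisfied.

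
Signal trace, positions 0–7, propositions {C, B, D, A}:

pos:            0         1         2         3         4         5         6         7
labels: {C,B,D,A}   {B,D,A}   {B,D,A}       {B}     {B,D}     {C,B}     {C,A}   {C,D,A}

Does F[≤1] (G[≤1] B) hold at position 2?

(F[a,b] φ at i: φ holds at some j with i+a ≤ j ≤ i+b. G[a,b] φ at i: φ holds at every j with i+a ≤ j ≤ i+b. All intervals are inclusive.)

Check G[≤1] B at each j in [2,3]:
  j=2: holds on [2,3]
  j=3: holds on [3,4]
Found at j=2 → formula holds.

Yes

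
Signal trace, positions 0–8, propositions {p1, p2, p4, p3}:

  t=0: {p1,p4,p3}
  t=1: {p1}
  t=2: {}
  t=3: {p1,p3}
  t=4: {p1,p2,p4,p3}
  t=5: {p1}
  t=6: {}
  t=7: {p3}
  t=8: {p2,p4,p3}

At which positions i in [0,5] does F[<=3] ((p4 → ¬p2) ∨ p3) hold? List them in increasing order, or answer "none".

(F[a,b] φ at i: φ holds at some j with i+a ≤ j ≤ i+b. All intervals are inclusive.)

0, 1, 2, 3, 4, 5

Evaluate at each i in [0,5]:
  i=0: ✓ (witness j=0)
  i=1: ✓ (witness j=1)
  i=2: ✓ (witness j=2)
  i=3: ✓ (witness j=3)
  i=4: ✓ (witness j=4)
  i=5: ✓ (witness j=5)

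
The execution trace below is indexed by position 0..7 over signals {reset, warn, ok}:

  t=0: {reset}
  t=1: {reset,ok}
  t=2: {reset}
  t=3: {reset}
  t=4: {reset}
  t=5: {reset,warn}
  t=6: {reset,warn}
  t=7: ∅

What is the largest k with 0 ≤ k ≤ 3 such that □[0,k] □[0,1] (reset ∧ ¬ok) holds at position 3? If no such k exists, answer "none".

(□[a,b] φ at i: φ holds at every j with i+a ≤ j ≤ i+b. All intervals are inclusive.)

2

□[0,1] (reset ∧ ¬ok) must hold from j=3 onward; find where it first fails.
  j=3: holds
  j=4: holds
  j=5: holds
  j=6: fails
Holds on [3,5], so largest k = 2.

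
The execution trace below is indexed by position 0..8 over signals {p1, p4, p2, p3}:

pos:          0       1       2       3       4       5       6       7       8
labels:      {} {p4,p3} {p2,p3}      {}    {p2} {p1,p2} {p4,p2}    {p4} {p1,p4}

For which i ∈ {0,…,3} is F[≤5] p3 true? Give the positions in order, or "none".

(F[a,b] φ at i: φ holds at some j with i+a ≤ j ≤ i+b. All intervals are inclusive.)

Evaluate at each i in [0,3]:
  i=0: ✓ (witness j=1)
  i=1: ✓ (witness j=1)
  i=2: ✓ (witness j=2)
  i=3: ✗ (none in [3,8])

0, 1, 2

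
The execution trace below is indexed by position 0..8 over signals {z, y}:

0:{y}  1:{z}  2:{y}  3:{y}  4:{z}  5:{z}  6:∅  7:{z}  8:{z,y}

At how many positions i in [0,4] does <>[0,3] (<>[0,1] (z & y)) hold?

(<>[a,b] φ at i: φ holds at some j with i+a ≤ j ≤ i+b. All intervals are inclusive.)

1

Evaluate at each i in [0,4]:
  i=0: ✗ (none in [0,3])
  i=1: ✗ (none in [1,4])
  i=2: ✗ (none in [2,5])
  i=3: ✗ (none in [3,6])
  i=4: ✓ (witness j=7)
Positions where it holds: {4} → 1.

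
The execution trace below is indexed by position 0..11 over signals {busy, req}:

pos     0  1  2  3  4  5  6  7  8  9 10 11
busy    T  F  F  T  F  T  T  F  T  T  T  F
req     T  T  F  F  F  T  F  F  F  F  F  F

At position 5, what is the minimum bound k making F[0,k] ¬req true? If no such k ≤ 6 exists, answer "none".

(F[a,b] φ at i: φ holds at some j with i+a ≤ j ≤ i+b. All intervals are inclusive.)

1

Scan j = 5,6,… for ¬req:
  j=5: fails
  j=6: holds
First hit at j=6, so smallest k = 6-5 = 1.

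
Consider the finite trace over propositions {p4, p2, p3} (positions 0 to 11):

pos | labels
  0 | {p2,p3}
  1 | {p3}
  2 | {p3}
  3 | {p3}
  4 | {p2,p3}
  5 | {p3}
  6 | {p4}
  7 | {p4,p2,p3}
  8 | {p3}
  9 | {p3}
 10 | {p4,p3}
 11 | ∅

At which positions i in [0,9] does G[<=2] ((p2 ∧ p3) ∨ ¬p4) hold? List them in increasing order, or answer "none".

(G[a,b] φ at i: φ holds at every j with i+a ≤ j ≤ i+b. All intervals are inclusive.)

0, 1, 2, 3, 7

Evaluate at each i in [0,9]:
  i=0: ✓ (all of [0,2])
  i=1: ✓ (all of [1,3])
  i=2: ✓ (all of [2,4])
  i=3: ✓ (all of [3,5])
  i=4: ✗ (fails at j=6)
  i=5: ✗ (fails at j=6)
  i=6: ✗ (fails at j=6)
  i=7: ✓ (all of [7,9])
  i=8: ✗ (fails at j=10)
  i=9: ✗ (fails at j=10)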